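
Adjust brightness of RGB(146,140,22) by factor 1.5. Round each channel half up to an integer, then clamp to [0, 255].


Multiply each channel by 1.5, round half up, clamp to [0, 255]
R: 146×1.5 = 219
G: 140×1.5 = 210
B: 22×1.5 = 33
= RGB(219, 210, 33)


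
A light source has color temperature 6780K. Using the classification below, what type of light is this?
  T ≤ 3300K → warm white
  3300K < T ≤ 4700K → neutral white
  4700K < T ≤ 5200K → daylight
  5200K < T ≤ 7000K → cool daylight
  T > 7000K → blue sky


Temperature: 6780K
5200K < 6780K ≤ 7000K → cool daylight
Classification: cool daylight


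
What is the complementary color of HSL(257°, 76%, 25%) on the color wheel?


Complement = opposite side of color wheel = hue + 180°
H' = (257 + 180) mod 360 = 77°
S and L unchanged.
= HSL(77°, 76%, 25%)


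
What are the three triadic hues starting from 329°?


Triadic: equally spaced at 120° intervals
H1 = 329°
H2 = (329 + 120) mod 360 = 89°
H3 = (329 + 240) mod 360 = 209°
Triadic = 329°, 89°, 209°


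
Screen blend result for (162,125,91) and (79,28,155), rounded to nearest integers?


Screen: C = 255 - (255-A)×(255-B)/255, rounded to nearest integer
R: 255 - (255-162)×(255-79)/255 = 255 - 16368/255 ≈ 255 - 64.188 = 190.812 → 191
G: 255 - (255-125)×(255-28)/255 = 255 - 29510/255 ≈ 255 - 115.725 = 139.275 → 139
B: 255 - (255-91)×(255-155)/255 = 255 - 16400/255 ≈ 255 - 64.314 = 190.686 → 191
= RGB(191, 139, 191)


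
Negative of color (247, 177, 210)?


Invert: (255-R, 255-G, 255-B)
R: 255-247 = 8
G: 255-177 = 78
B: 255-210 = 45
= RGB(8, 78, 45)


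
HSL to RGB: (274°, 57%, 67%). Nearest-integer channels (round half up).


H=274°, S=0.57, L=0.67
C = (1-|2L-1|)×S = (1-|0.34|)×0.57 = 0.3762
H' = H/60 = 274/60 ≈ 4.5667; X = C×(1-|H' mod 2 - 1|) = 0.21318
m = L - C/2 = 0.67 - 0.1881 = 0.4819
Sector ⌊H'⌋ = 4 → (R',G',B') = (0.21318, 0.0, 0.3762)
RGB = ((R'+m)×255, (G'+m)×255, (B'+m)×255) = (177.2454, 122.8845, 218.8155)
Round half up → RGB(177, 123, 219)


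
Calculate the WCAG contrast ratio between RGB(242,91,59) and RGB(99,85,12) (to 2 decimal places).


Linearize each sRGB channel c=v/255: c/12.92 if c ≤ 0.04045 else ((c+0.055)/1.055)^2.4
L = 0.2126×R_lin + 0.7152×G_lin + 0.0722×B_lin
Color 1 (242,91,59):
  R=242: 242/255≈0.9490 > 0.04045 → ((0.9490+0.055)/1.055)^2.4 ≈ 0.88792
  G=91: 91/255≈0.3569 > 0.04045 → ((0.3569+0.055)/1.055)^2.4 ≈ 0.10462
  B=59: 59/255≈0.2314 > 0.04045 → ((0.2314+0.055)/1.055)^2.4 ≈ 0.04374
  L1 = 0.2126×0.88792 + 0.7152×0.10462 + 0.0722×0.04374 ≈ 0.26675
Color 2 (99,85,12):
  R=99: 99/255≈0.3882 > 0.04045 → ((0.3882+0.055)/1.055)^2.4 ≈ 0.12477
  G=85: 85/255≈0.3333 > 0.04045 → ((0.3333+0.055)/1.055)^2.4 ≈ 0.09084
  B=12: 12/255≈0.0471 > 0.04045 → ((0.0471+0.055)/1.055)^2.4 ≈ 0.00368
  L2 = 0.2126×0.12477 + 0.7152×0.09084 + 0.0722×0.00368 ≈ 0.09176
Lighter = 0.26675, Darker = 0.09176
Ratio = (L_lighter + 0.05) / (L_darker + 0.05)
Ratio = (0.26675 + 0.05) / (0.09176 + 0.05) = 0.31675 / 0.14176 ≈ 2.2344
Ratio ≈ 2.23:1


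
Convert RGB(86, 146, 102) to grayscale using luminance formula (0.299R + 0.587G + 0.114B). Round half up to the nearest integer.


Gray = 0.299×R + 0.587×G + 0.114×B
Gray = 0.299×86 + 0.587×146 + 0.114×102
Gray = 25.714 + 85.702 + 11.628
Gray = 123.044 → round half up → 123
Gray = 123


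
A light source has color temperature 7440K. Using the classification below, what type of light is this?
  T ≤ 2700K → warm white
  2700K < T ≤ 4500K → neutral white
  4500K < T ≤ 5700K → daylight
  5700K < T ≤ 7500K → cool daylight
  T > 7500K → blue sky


Temperature: 7440K
5700K < 7440K ≤ 7500K → cool daylight
Classification: cool daylight


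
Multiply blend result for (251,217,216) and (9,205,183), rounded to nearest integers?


Multiply: C = A×B/255, rounded to nearest integer
R: 251×9/255 = 2259/255 ≈ 8.859 → 9
G: 217×205/255 = 44485/255 ≈ 174.451 → 174
B: 216×183/255 = 39528/255 ≈ 155.012 → 155
= RGB(9, 174, 155)


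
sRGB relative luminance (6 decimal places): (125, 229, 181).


Linearize each channel (sRGB transfer function): c = v/255; c_lin = c/12.92 if c ≤ 0.04045, else ((c+0.055)/1.055)^2.4
  R: 125/255 ≈ 0.490196 > 0.04045 → ((0.490196+0.055)/1.055)^2.4 ≈ 0.205079
  G: 229/255 ≈ 0.898039 > 0.04045 → ((0.898039+0.055)/1.055)^2.4 ≈ 0.783538
  B: 181/255 ≈ 0.709804 > 0.04045 → ((0.709804+0.055)/1.055)^2.4 ≈ 0.462077
R_lin = 0.205079, G_lin = 0.783538, B_lin = 0.462077
L = 0.2126×R + 0.7152×G + 0.0722×B
L = 0.2126×0.205079 + 0.7152×0.783538 + 0.0722×0.462077
L ≈ 0.637348


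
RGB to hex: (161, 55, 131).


R = 161 → A1 (hex)
G = 55 → 37 (hex)
B = 131 → 83 (hex)
Hex = #A13783


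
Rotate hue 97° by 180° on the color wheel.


New hue = (H + rotation) mod 360
New hue = (97 + 180) mod 360
= 277 mod 360
= 277°


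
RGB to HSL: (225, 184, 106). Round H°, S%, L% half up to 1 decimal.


Normalize: R'=225/255≈0.8824, G'=184/255≈0.7216, B'=106/255≈0.4157
Max=225/255, Min=106/255, Δ=Max-Min=119/255
L = (Max+Min)/2 = (225+106)/510 = 331/510 = 0.64901… → L = 64.9%
L > 0.5 → S = Δ/(2-Max-Min) = 119/(510-225-106) = 119/179 = 0.66480… → S = 66.5%
(the 1/255 factors cancel in S and H, so raw channel differences can be used)
Max is R' → H = 60 × (((G-B)/Δ) mod 6) = 60 × (((184-106)/119) mod 6)
  78/119 = 0.6554…
  H = 60 × 0.6554… = 39.327…° → H = 39.3°
= HSL(39.3°, 66.5%, 64.9%)


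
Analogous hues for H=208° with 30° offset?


Base hue: 208°
Left analog: (208 - 30) mod 360 = 178°
Right analog: (208 + 30) mod 360 = 238°
Analogous hues = 178° and 238°


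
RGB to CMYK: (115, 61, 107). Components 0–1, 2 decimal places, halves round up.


R'=115/255≈0.4510, G'=61/255≈0.2392, B'=107/255≈0.4196
K = 1 - max(R',G',B') = 1 - 115/255 = 140/255 = 0.54901… → 0.55
(1-R'-K)/(1-K) simplifies to (max-R)/max with max = 115:
C = (115-115)/115 = 0/115 = 0 → 0.00
M = (115-61)/115 = 54/115 = 0.46956… → 0.47
Y = (115-107)/115 = 8/115 = 0.06956… → 0.07
= CMYK(0.00, 0.47, 0.07, 0.55)


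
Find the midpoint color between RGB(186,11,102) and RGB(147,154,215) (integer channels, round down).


Midpoint: each channel = ⌊(C₁+C₂)/2⌋
R: ⌊(186+147)/2⌋ = 166
G: ⌊(11+154)/2⌋ = 82
B: ⌊(102+215)/2⌋ = 158
= RGB(166, 82, 158)


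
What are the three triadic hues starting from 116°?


Triadic: equally spaced at 120° intervals
H1 = 116°
H2 = (116 + 120) mod 360 = 236°
H3 = (116 + 240) mod 360 = 356°
Triadic = 116°, 236°, 356°


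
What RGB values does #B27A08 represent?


B2 → 178 (R)
7A → 122 (G)
08 → 8 (B)
= RGB(178, 122, 8)


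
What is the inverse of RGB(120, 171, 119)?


Invert: (255-R, 255-G, 255-B)
R: 255-120 = 135
G: 255-171 = 84
B: 255-119 = 136
= RGB(135, 84, 136)


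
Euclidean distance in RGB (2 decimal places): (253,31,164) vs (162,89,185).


d = √[(R₁-R₂)² + (G₁-G₂)² + (B₁-B₂)²]
d = √[(253-162)² + (31-89)² + (164-185)²]
d = √[8281 + 3364 + 441]
d = √12086
d ≈ 109.94


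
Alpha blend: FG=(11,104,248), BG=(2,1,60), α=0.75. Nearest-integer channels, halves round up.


C = α×F + (1-α)×B, with 1-α = 0.25
R: 0.75×11 + 0.25×2 = 8.25 + 0.50 = 8.75 → 9
G: 0.75×104 + 0.25×1 = 78.00 + 0.25 = 78.25 → 78
B: 0.75×248 + 0.25×60 = 186.00 + 15.00 = 201.00 → 201
= RGB(9, 78, 201)


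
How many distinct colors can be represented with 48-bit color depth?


Colors = 2^bits = 2^48
= 281,474,976,710,656 colors


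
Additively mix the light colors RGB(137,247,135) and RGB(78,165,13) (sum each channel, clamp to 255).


Additive: each channel = min(255, C₁+C₂)
R: 137+78 = 215 → 215
G: 247+165 = 412 → 255
B: 135+13 = 148 → 148
= RGB(215, 255, 148)


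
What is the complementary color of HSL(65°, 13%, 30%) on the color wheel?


Complement = opposite side of color wheel = hue + 180°
H' = (65 + 180) mod 360 = 245°
S and L unchanged.
= HSL(245°, 13%, 30%)


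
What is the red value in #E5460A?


Color: #E5460A
R = E5 = 229
G = 46 = 70
B = 0A = 10
Red = 229


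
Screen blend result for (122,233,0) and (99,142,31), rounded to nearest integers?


Screen: C = 255 - (255-A)×(255-B)/255, rounded to nearest integer
R: 255 - (255-122)×(255-99)/255 = 255 - 20748/255 ≈ 255 - 81.365 = 173.635 → 174
G: 255 - (255-233)×(255-142)/255 = 255 - 2486/255 ≈ 255 - 9.749 = 245.251 → 245
B: 255 - (255-0)×(255-31)/255 = 255 - 57120/255 ≈ 255 - 224.000 = 31.000 → 31
= RGB(174, 245, 31)


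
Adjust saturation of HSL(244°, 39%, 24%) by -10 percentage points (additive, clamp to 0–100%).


Original S = 39%
Adjustment = -10 percentage points
New S = 39 + (-10) = 29
Clamp to [0, 100] → 29
= HSL(244°, 29%, 24%)


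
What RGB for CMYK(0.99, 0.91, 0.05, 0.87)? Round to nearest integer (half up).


R = 255 × (1-C) × (1-K) = 255 × 0.01 × 0.13 = 0.3315 → 0
G = 255 × (1-M) × (1-K) = 255 × 0.09 × 0.13 = 2.9835 → 3
B = 255 × (1-Y) × (1-K) = 255 × 0.95 × 0.13 = 31.4925 → 31
= RGB(0, 3, 31)


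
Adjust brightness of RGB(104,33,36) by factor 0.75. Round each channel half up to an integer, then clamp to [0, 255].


Multiply each channel by 0.75, round half up, clamp to [0, 255]
R: 104×0.75 = 78
G: 33×0.75 = 24.75 → round → 25
B: 36×0.75 = 27
= RGB(78, 25, 27)


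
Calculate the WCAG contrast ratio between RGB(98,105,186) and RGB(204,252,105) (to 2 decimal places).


Linearize each sRGB channel c=v/255: c/12.92 if c ≤ 0.04045 else ((c+0.055)/1.055)^2.4
L = 0.2126×R_lin + 0.7152×G_lin + 0.0722×B_lin
Color 1 (98,105,186):
  R=98: 98/255≈0.3843 > 0.04045 → ((0.3843+0.055)/1.055)^2.4 ≈ 0.12214
  G=105: 105/255≈0.4118 > 0.04045 → ((0.4118+0.055)/1.055)^2.4 ≈ 0.14126
  B=186: 186/255≈0.7294 > 0.04045 → ((0.7294+0.055)/1.055)^2.4 ≈ 0.49102
  L1 = 0.2126×0.12214 + 0.7152×0.14126 + 0.0722×0.49102 ≈ 0.16245
Color 2 (204,252,105):
  R=204: 204/255≈0.8000 > 0.04045 → ((0.8000+0.055)/1.055)^2.4 ≈ 0.60383
  G=252: 252/255≈0.9882 > 0.04045 → ((0.9882+0.055)/1.055)^2.4 ≈ 0.97345
  B=105: 105/255≈0.4118 > 0.04045 → ((0.4118+0.055)/1.055)^2.4 ≈ 0.14126
  L2 = 0.2126×0.60383 + 0.7152×0.97345 + 0.0722×0.14126 ≈ 0.83478
Lighter = 0.83478, Darker = 0.16245
Ratio = (L_lighter + 0.05) / (L_darker + 0.05)
Ratio = (0.83478 + 0.05) / (0.16245 + 0.05) = 0.88478 / 0.21245 ≈ 4.1647
Ratio ≈ 4.16:1


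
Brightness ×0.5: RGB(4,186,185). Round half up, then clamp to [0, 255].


Multiply each channel by 0.5, round half up, clamp to [0, 255]
R: 4×0.5 = 2
G: 186×0.5 = 93
B: 185×0.5 = 92.5 → round → 93
= RGB(2, 93, 93)


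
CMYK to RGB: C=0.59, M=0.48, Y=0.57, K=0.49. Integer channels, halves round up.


R = 255 × (1-C) × (1-K) = 255 × 0.41 × 0.51 = 53.3205 → 53
G = 255 × (1-M) × (1-K) = 255 × 0.52 × 0.51 = 67.626 → 68
B = 255 × (1-Y) × (1-K) = 255 × 0.43 × 0.51 = 55.9215 → 56
= RGB(53, 68, 56)


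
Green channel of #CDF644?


Color: #CDF644
R = CD = 205
G = F6 = 246
B = 44 = 68
Green = 246


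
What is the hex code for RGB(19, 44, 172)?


R = 19 → 13 (hex)
G = 44 → 2C (hex)
B = 172 → AC (hex)
Hex = #132CAC


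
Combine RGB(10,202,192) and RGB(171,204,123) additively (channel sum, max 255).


Additive: each channel = min(255, C₁+C₂)
R: 10+171 = 181 → 181
G: 202+204 = 406 → 255
B: 192+123 = 315 → 255
= RGB(181, 255, 255)


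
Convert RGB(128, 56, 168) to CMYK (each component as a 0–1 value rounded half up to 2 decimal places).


R'=128/255≈0.5020, G'=56/255≈0.2196, B'=168/255≈0.6588
K = 1 - max(R',G',B') = 1 - 168/255 = 87/255 = 0.34117… → 0.34
(1-R'-K)/(1-K) simplifies to (max-R)/max with max = 168:
C = (168-128)/168 = 40/168 = 0.23809… → 0.24
M = (168-56)/168 = 112/168 = 0.66666… → 0.67
Y = (168-168)/168 = 0/168 = 0 → 0.00
= CMYK(0.24, 0.67, 0.00, 0.34)


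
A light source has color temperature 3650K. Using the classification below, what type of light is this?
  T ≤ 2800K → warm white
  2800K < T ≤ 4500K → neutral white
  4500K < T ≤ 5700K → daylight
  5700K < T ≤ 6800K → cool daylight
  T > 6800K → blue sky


Temperature: 3650K
2800K < 3650K ≤ 4500K → neutral white
Classification: neutral white


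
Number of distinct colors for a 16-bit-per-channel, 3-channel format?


Total bits = 16 bits/channel × 3 channels = 48 bits
Distinct colors = 2^48
= 281,474,976,710,656 colors


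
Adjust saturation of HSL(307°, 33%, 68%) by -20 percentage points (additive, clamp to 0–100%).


Original S = 33%
Adjustment = -20 percentage points
New S = 33 + (-20) = 13
Clamp to [0, 100] → 13
= HSL(307°, 13%, 68%)


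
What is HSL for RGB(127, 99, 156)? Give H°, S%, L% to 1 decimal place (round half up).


Normalize: R'=127/255≈0.4980, G'=99/255≈0.3882, B'=156/255≈0.6118
Max=156/255, Min=99/255, Δ=Max-Min=57/255
L = (Max+Min)/2 = (156+99)/510 = 255/510 = 0.5 → L = 50.0%
L ≤ 0.5 → S = Δ/(Max+Min) = 57/(156+99) = 57/255 = 0.22352… → S = 22.4%
(the 1/255 factors cancel in S and H, so raw channel differences can be used)
Max is B' → H = 60 × ((R-G)/Δ + 4) = 60 × ((127-99)/57 + 4)
  28/57 + 4 = 0.4912… + 4 = 4.4912…
  H = 60 × 4.4912… = 269.473…° → H = 269.5°
= HSL(269.5°, 22.4%, 50.0%)


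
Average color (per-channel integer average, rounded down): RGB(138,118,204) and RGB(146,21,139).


Midpoint: each channel = ⌊(C₁+C₂)/2⌋
R: ⌊(138+146)/2⌋ = 142
G: ⌊(118+21)/2⌋ = 69
B: ⌊(204+139)/2⌋ = 171
= RGB(142, 69, 171)


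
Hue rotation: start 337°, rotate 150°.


New hue = (H + rotation) mod 360
New hue = (337 + 150) mod 360
= 487 mod 360
= 127°


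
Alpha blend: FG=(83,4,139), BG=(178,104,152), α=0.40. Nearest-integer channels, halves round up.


C = α×F + (1-α)×B, with 1-α = 0.60
R: 0.40×83 + 0.60×178 = 33.20 + 106.80 = 140.00 → 140
G: 0.40×4 + 0.60×104 = 1.60 + 62.40 = 64.00 → 64
B: 0.40×139 + 0.60×152 = 55.60 + 91.20 = 146.80 → 147
= RGB(140, 64, 147)


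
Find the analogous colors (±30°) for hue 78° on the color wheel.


Base hue: 78°
Left analog: (78 - 30) mod 360 = 48°
Right analog: (78 + 30) mod 360 = 108°
Analogous hues = 48° and 108°


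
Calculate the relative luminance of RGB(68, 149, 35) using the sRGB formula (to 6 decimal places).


Linearize each channel (sRGB transfer function): c = v/255; c_lin = c/12.92 if c ≤ 0.04045, else ((c+0.055)/1.055)^2.4
  R: 68/255 ≈ 0.266667 > 0.04045 → ((0.266667+0.055)/1.055)^2.4 ≈ 0.057805
  G: 149/255 ≈ 0.584314 > 0.04045 → ((0.584314+0.055)/1.055)^2.4 ≈ 0.300544
  B: 35/255 ≈ 0.137255 > 0.04045 → ((0.137255+0.055)/1.055)^2.4 ≈ 0.016807
R_lin = 0.057805, G_lin = 0.300544, B_lin = 0.016807
L = 0.2126×R + 0.7152×G + 0.0722×B
L = 0.2126×0.057805 + 0.7152×0.300544 + 0.0722×0.016807
L ≈ 0.228452


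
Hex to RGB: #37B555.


37 → 55 (R)
B5 → 181 (G)
55 → 85 (B)
= RGB(55, 181, 85)


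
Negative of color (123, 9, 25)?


Invert: (255-R, 255-G, 255-B)
R: 255-123 = 132
G: 255-9 = 246
B: 255-25 = 230
= RGB(132, 246, 230)


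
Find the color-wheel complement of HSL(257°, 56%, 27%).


Complement = opposite side of color wheel = hue + 180°
H' = (257 + 180) mod 360 = 77°
S and L unchanged.
= HSL(77°, 56%, 27%)


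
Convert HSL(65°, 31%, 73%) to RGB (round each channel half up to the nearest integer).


H=65°, S=0.31, L=0.73
C = (1-|2L-1|)×S = (1-|0.46|)×0.31 = 0.1674
H' = H/60 = 65/60 ≈ 1.0833; X = C×(1-|H' mod 2 - 1|) = 0.15345
m = L - C/2 = 0.73 - 0.0837 = 0.6463
Sector ⌊H'⌋ = 1 → (R',G',B') = (0.15345, 0.1674, 0.0)
RGB = ((R'+m)×255, (G'+m)×255, (B'+m)×255) = (203.93625, 207.4935, 164.8065)
Round half up → RGB(204, 207, 165)


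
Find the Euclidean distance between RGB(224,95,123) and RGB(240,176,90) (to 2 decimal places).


d = √[(R₁-R₂)² + (G₁-G₂)² + (B₁-B₂)²]
d = √[(224-240)² + (95-176)² + (123-90)²]
d = √[256 + 6561 + 1089]
d = √7906
d ≈ 88.92


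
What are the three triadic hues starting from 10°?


Triadic: equally spaced at 120° intervals
H1 = 10°
H2 = (10 + 120) mod 360 = 130°
H3 = (10 + 240) mod 360 = 250°
Triadic = 10°, 130°, 250°


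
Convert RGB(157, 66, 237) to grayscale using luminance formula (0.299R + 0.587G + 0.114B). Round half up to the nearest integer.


Gray = 0.299×R + 0.587×G + 0.114×B
Gray = 0.299×157 + 0.587×66 + 0.114×237
Gray = 46.943 + 38.742 + 27.018
Gray = 112.703 → round half up → 113
Gray = 113


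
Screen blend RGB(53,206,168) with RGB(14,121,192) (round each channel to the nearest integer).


Screen: C = 255 - (255-A)×(255-B)/255, rounded to nearest integer
R: 255 - (255-53)×(255-14)/255 = 255 - 48682/255 ≈ 255 - 190.910 = 64.090 → 64
G: 255 - (255-206)×(255-121)/255 = 255 - 6566/255 ≈ 255 - 25.749 = 229.251 → 229
B: 255 - (255-168)×(255-192)/255 = 255 - 5481/255 ≈ 255 - 21.494 = 233.506 → 234
= RGB(64, 229, 234)


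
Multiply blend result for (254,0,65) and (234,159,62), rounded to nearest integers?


Multiply: C = A×B/255, rounded to nearest integer
R: 254×234/255 = 59436/255 ≈ 233.082 → 233
G: 0×159/255 = 0/255 ≈ 0.000 → 0
B: 65×62/255 = 4030/255 ≈ 15.804 → 16
= RGB(233, 0, 16)


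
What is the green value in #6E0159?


Color: #6E0159
R = 6E = 110
G = 01 = 1
B = 59 = 89
Green = 1


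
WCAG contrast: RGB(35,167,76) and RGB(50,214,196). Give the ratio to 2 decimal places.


Linearize each sRGB channel c=v/255: c/12.92 if c ≤ 0.04045 else ((c+0.055)/1.055)^2.4
L = 0.2126×R_lin + 0.7152×G_lin + 0.0722×B_lin
Color 1 (35,167,76):
  R=35: 35/255≈0.1373 > 0.04045 → ((0.1373+0.055)/1.055)^2.4 ≈ 0.01681
  G=167: 167/255≈0.6549 > 0.04045 → ((0.6549+0.055)/1.055)^2.4 ≈ 0.38643
  B=76: 76/255≈0.2980 > 0.04045 → ((0.2980+0.055)/1.055)^2.4 ≈ 0.07227
  L1 = 0.2126×0.01681 + 0.7152×0.38643 + 0.0722×0.07227 ≈ 0.28517
Color 2 (50,214,196):
  R=50: 50/255≈0.1961 > 0.04045 → ((0.1961+0.055)/1.055)^2.4 ≈ 0.03190
  G=214: 214/255≈0.8392 > 0.04045 → ((0.8392+0.055)/1.055)^2.4 ≈ 0.67244
  B=196: 196/255≈0.7686 > 0.04045 → ((0.7686+0.055)/1.055)^2.4 ≈ 0.55201
  L2 = 0.2126×0.03190 + 0.7152×0.67244 + 0.0722×0.55201 ≈ 0.52757
Lighter = 0.52757, Darker = 0.28517
Ratio = (L_lighter + 0.05) / (L_darker + 0.05)
Ratio = (0.52757 + 0.05) / (0.28517 + 0.05) = 0.57757 / 0.33517 ≈ 1.7232
Ratio ≈ 1.72:1


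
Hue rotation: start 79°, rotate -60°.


New hue = (H + rotation) mod 360
New hue = (79 -60) mod 360
= 19 mod 360
= 19°


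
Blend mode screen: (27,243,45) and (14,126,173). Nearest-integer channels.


Screen: C = 255 - (255-A)×(255-B)/255, rounded to nearest integer
R: 255 - (255-27)×(255-14)/255 = 255 - 54948/255 ≈ 255 - 215.482 = 39.518 → 40
G: 255 - (255-243)×(255-126)/255 = 255 - 1548/255 ≈ 255 - 6.071 = 248.929 → 249
B: 255 - (255-45)×(255-173)/255 = 255 - 17220/255 ≈ 255 - 67.529 = 187.471 → 187
= RGB(40, 249, 187)


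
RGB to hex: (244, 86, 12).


R = 244 → F4 (hex)
G = 86 → 56 (hex)
B = 12 → 0C (hex)
Hex = #F4560C


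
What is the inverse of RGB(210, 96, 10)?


Invert: (255-R, 255-G, 255-B)
R: 255-210 = 45
G: 255-96 = 159
B: 255-10 = 245
= RGB(45, 159, 245)


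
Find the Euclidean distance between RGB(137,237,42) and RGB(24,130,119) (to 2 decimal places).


d = √[(R₁-R₂)² + (G₁-G₂)² + (B₁-B₂)²]
d = √[(137-24)² + (237-130)² + (42-119)²]
d = √[12769 + 11449 + 5929]
d = √30147
d ≈ 173.63


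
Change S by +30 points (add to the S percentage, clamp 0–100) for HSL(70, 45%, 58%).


Original S = 45%
Adjustment = +30 percentage points
New S = 45 + (30) = 75
Clamp to [0, 100] → 75
= HSL(70°, 75%, 58%)


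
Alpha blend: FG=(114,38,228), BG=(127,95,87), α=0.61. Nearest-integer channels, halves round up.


C = α×F + (1-α)×B, with 1-α = 0.39
R: 0.61×114 + 0.39×127 = 69.54 + 49.53 = 119.07 → 119
G: 0.61×38 + 0.39×95 = 23.18 + 37.05 = 60.23 → 60
B: 0.61×228 + 0.39×87 = 139.08 + 33.93 = 173.01 → 173
= RGB(119, 60, 173)


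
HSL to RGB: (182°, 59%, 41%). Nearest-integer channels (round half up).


H=182°, S=0.59, L=0.41
C = (1-|2L-1|)×S = (1-|-0.18|)×0.59 = 0.4838
H' = H/60 = 182/60 ≈ 3.0333; X = C×(1-|H' mod 2 - 1|) ≈ 0.4677
m = L - C/2 = 0.41 - 0.2419 = 0.1681
Sector ⌊H'⌋ = 3 → (R',G',B') = (0.0, ≈0.4677, 0.4838)
RGB = ((R'+m)×255, (G'+m)×255, (B'+m)×255) = (42.8655, 162.1222, 166.2345)
Round half up → RGB(43, 162, 166)


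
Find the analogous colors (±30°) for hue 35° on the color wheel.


Base hue: 35°
Left analog: (35 - 30) mod 360 = 5°
Right analog: (35 + 30) mod 360 = 65°
Analogous hues = 5° and 65°


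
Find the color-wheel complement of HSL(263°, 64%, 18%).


Complement = opposite side of color wheel = hue + 180°
H' = (263 + 180) mod 360 = 83°
S and L unchanged.
= HSL(83°, 64%, 18%)


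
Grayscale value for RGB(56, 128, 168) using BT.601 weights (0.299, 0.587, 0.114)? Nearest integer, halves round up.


Gray = 0.299×R + 0.587×G + 0.114×B
Gray = 0.299×56 + 0.587×128 + 0.114×168
Gray = 16.744 + 75.136 + 19.152
Gray = 111.032 → round half up → 111
Gray = 111


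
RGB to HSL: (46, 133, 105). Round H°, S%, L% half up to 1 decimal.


Normalize: R'=46/255≈0.1804, G'=133/255≈0.5216, B'=105/255≈0.4118
Max=133/255, Min=46/255, Δ=Max-Min=87/255
L = (Max+Min)/2 = (133+46)/510 = 179/510 = 0.35098… → L = 35.1%
L ≤ 0.5 → S = Δ/(Max+Min) = 87/(133+46) = 87/179 = 0.48603… → S = 48.6%
(the 1/255 factors cancel in S and H, so raw channel differences can be used)
Max is G' → H = 60 × ((B-R)/Δ + 2) = 60 × ((105-46)/87 + 2)
  59/87 + 2 = 0.6781… + 2 = 2.6781…
  H = 60 × 2.6781… = 160.689…° → H = 160.7°
= HSL(160.7°, 48.6%, 35.1%)


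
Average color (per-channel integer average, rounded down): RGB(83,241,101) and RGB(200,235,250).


Midpoint: each channel = ⌊(C₁+C₂)/2⌋
R: ⌊(83+200)/2⌋ = 141
G: ⌊(241+235)/2⌋ = 238
B: ⌊(101+250)/2⌋ = 175
= RGB(141, 238, 175)


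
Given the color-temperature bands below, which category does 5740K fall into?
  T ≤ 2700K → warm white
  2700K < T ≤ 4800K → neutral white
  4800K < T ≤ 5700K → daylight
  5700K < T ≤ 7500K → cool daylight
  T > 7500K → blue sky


Temperature: 5740K
5700K < 5740K ≤ 7500K → cool daylight
Classification: cool daylight


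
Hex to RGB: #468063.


46 → 70 (R)
80 → 128 (G)
63 → 99 (B)
= RGB(70, 128, 99)


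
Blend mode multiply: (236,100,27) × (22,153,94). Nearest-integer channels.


Multiply: C = A×B/255, rounded to nearest integer
R: 236×22/255 = 5192/255 ≈ 20.361 → 20
G: 100×153/255 = 15300/255 ≈ 60.000 → 60
B: 27×94/255 = 2538/255 ≈ 9.953 → 10
= RGB(20, 60, 10)


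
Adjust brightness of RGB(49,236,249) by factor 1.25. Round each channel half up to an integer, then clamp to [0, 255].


Multiply each channel by 1.25, round half up, clamp to [0, 255]
R: 49×1.25 = 61.25 → round → 61
G: 236×1.25 = 295 → clamp → 255
B: 249×1.25 = 311.25 → round → 311 → clamp → 255
= RGB(61, 255, 255)


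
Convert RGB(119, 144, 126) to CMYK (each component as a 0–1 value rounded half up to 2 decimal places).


R'=119/255≈0.4667, G'=144/255≈0.5647, B'=126/255≈0.4941
K = 1 - max(R',G',B') = 1 - 144/255 = 111/255 = 0.43529… → 0.44
(1-R'-K)/(1-K) simplifies to (max-R)/max with max = 144:
C = (144-119)/144 = 25/144 = 0.17361… → 0.17
M = (144-144)/144 = 0/144 = 0 → 0.00
Y = (144-126)/144 = 18/144 = 0.125 → 0.13
= CMYK(0.17, 0.00, 0.13, 0.44)


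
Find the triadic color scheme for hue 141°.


Triadic: equally spaced at 120° intervals
H1 = 141°
H2 = (141 + 120) mod 360 = 261°
H3 = (141 + 240) mod 360 = 21°
Triadic = 141°, 261°, 21°


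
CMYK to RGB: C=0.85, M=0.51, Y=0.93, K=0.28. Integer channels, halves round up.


R = 255 × (1-C) × (1-K) = 255 × 0.15 × 0.72 = 27.54 → 28
G = 255 × (1-M) × (1-K) = 255 × 0.49 × 0.72 = 89.964 → 90
B = 255 × (1-Y) × (1-K) = 255 × 0.07 × 0.72 = 12.852 → 13
= RGB(28, 90, 13)


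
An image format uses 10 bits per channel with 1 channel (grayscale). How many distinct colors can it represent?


Total bits = 10 bits/channel × 1 channels = 10 bits
Distinct colors = 2^10
= 1,024 colors


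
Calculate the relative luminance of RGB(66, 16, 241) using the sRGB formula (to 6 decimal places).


Linearize each channel (sRGB transfer function): c = v/255; c_lin = c/12.92 if c ≤ 0.04045, else ((c+0.055)/1.055)^2.4
  R: 66/255 ≈ 0.258824 > 0.04045 → ((0.258824+0.055)/1.055)^2.4 ≈ 0.054480
  G: 16/255 ≈ 0.062745 > 0.04045 → ((0.062745+0.055)/1.055)^2.4 ≈ 0.005182
  B: 241/255 ≈ 0.945098 > 0.04045 → ((0.945098+0.055)/1.055)^2.4 ≈ 0.879622
R_lin = 0.054480, G_lin = 0.005182, B_lin = 0.879622
L = 0.2126×R + 0.7152×G + 0.0722×B
L = 0.2126×0.054480 + 0.7152×0.005182 + 0.0722×0.879622
L ≈ 0.078797


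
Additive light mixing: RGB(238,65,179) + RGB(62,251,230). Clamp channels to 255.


Additive: each channel = min(255, C₁+C₂)
R: 238+62 = 300 → 255
G: 65+251 = 316 → 255
B: 179+230 = 409 → 255
= RGB(255, 255, 255)


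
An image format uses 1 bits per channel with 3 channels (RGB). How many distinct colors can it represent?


Total bits = 1 bits/channel × 3 channels = 3 bits
Distinct colors = 2^3
= 8 colors


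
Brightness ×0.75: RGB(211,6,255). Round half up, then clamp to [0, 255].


Multiply each channel by 0.75, round half up, clamp to [0, 255]
R: 211×0.75 = 158.25 → round → 158
G: 6×0.75 = 4.5 → round → 5
B: 255×0.75 = 191.25 → round → 191
= RGB(158, 5, 191)


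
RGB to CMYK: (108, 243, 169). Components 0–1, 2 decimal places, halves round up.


R'=108/255≈0.4235, G'=243/255≈0.9529, B'=169/255≈0.6627
K = 1 - max(R',G',B') = 1 - 243/255 = 12/255 = 0.04705… → 0.05
(1-R'-K)/(1-K) simplifies to (max-R)/max with max = 243:
C = (243-108)/243 = 135/243 = 0.55555… → 0.56
M = (243-243)/243 = 0/243 = 0 → 0.00
Y = (243-169)/243 = 74/243 = 0.30452… → 0.30
= CMYK(0.56, 0.00, 0.30, 0.05)


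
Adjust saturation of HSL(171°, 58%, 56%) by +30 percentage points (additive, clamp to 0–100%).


Original S = 58%
Adjustment = +30 percentage points
New S = 58 + (30) = 88
Clamp to [0, 100] → 88
= HSL(171°, 88%, 56%)


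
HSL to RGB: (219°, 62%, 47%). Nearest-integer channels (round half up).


H=219°, S=0.62, L=0.47
C = (1-|2L-1|)×S = (1-|-0.06|)×0.62 = 0.5828
H' = H/60 = 219/60 ≈ 3.6500; X = C×(1-|H' mod 2 - 1|) = 0.20398
m = L - C/2 = 0.47 - 0.2914 = 0.1786
Sector ⌊H'⌋ = 3 → (R',G',B') = (0.0, 0.20398, 0.5828)
RGB = ((R'+m)×255, (G'+m)×255, (B'+m)×255) = (45.543, 97.5579, 194.157)
Round half up → RGB(46, 98, 194)


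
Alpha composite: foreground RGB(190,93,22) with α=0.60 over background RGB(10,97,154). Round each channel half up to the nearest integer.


C = α×F + (1-α)×B, with 1-α = 0.40
R: 0.60×190 + 0.40×10 = 114.00 + 4.00 = 118.00 → 118
G: 0.60×93 + 0.40×97 = 55.80 + 38.80 = 94.60 → 95
B: 0.60×22 + 0.40×154 = 13.20 + 61.60 = 74.80 → 75
= RGB(118, 95, 75)


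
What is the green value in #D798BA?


Color: #D798BA
R = D7 = 215
G = 98 = 152
B = BA = 186
Green = 152


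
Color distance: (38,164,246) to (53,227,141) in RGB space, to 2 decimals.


d = √[(R₁-R₂)² + (G₁-G₂)² + (B₁-B₂)²]
d = √[(38-53)² + (164-227)² + (246-141)²]
d = √[225 + 3969 + 11025]
d = √15219
d ≈ 123.37


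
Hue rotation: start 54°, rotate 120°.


New hue = (H + rotation) mod 360
New hue = (54 + 120) mod 360
= 174 mod 360
= 174°


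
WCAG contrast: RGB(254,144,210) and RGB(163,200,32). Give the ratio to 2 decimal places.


Linearize each sRGB channel c=v/255: c/12.92 if c ≤ 0.04045 else ((c+0.055)/1.055)^2.4
L = 0.2126×R_lin + 0.7152×G_lin + 0.0722×B_lin
Color 1 (254,144,210):
  R=254: 254/255≈0.9961 > 0.04045 → ((0.9961+0.055)/1.055)^2.4 ≈ 0.99110
  G=144: 144/255≈0.5647 > 0.04045 → ((0.5647+0.055)/1.055)^2.4 ≈ 0.27889
  B=210: 210/255≈0.8235 > 0.04045 → ((0.8235+0.055)/1.055)^2.4 ≈ 0.64448
  L1 = 0.2126×0.99110 + 0.7152×0.27889 + 0.0722×0.64448 ≈ 0.45670
Color 2 (163,200,32):
  R=163: 163/255≈0.6392 > 0.04045 → ((0.6392+0.055)/1.055)^2.4 ≈ 0.36625
  G=200: 200/255≈0.7843 > 0.04045 → ((0.7843+0.055)/1.055)^2.4 ≈ 0.57758
  B=32: 32/255≈0.1255 > 0.04045 → ((0.1255+0.055)/1.055)^2.4 ≈ 0.01444
  L2 = 0.2126×0.36625 + 0.7152×0.57758 + 0.0722×0.01444 ≈ 0.49199
Lighter = 0.49199, Darker = 0.45670
Ratio = (L_lighter + 0.05) / (L_darker + 0.05)
Ratio = (0.49199 + 0.05) / (0.45670 + 0.05) = 0.54199 / 0.50670 ≈ 1.0696
Ratio ≈ 1.07:1


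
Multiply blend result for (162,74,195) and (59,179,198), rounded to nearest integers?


Multiply: C = A×B/255, rounded to nearest integer
R: 162×59/255 = 9558/255 ≈ 37.482 → 37
G: 74×179/255 = 13246/255 ≈ 51.945 → 52
B: 195×198/255 = 38610/255 ≈ 151.412 → 151
= RGB(37, 52, 151)


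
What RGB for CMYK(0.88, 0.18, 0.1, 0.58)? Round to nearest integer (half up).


R = 255 × (1-C) × (1-K) = 255 × 0.12 × 0.42 = 12.852 → 13
G = 255 × (1-M) × (1-K) = 255 × 0.82 × 0.42 = 87.822 → 88
B = 255 × (1-Y) × (1-K) = 255 × 0.90 × 0.42 = 96.39 → 96
= RGB(13, 88, 96)


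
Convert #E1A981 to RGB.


E1 → 225 (R)
A9 → 169 (G)
81 → 129 (B)
= RGB(225, 169, 129)


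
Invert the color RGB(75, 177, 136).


Invert: (255-R, 255-G, 255-B)
R: 255-75 = 180
G: 255-177 = 78
B: 255-136 = 119
= RGB(180, 78, 119)


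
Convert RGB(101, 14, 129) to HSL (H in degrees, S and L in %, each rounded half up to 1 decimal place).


Normalize: R'=101/255≈0.3961, G'=14/255≈0.0549, B'=129/255≈0.5059
Max=129/255, Min=14/255, Δ=Max-Min=115/255
L = (Max+Min)/2 = (129+14)/510 = 143/510 = 0.28039… → L = 28.0%
L ≤ 0.5 → S = Δ/(Max+Min) = 115/(129+14) = 115/143 = 0.80419… → S = 80.4%
(the 1/255 factors cancel in S and H, so raw channel differences can be used)
Max is B' → H = 60 × ((R-G)/Δ + 4) = 60 × ((101-14)/115 + 4)
  87/115 + 4 = 0.7565… + 4 = 4.7565…
  H = 60 × 4.7565… = 285.391…° → H = 285.4°
= HSL(285.4°, 80.4%, 28.0%)


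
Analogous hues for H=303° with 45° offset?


Base hue: 303°
Left analog: (303 - 45) mod 360 = 258°
Right analog: (303 + 45) mod 360 = 348°
Analogous hues = 258° and 348°


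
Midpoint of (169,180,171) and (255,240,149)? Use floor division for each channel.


Midpoint: each channel = ⌊(C₁+C₂)/2⌋
R: ⌊(169+255)/2⌋ = 212
G: ⌊(180+240)/2⌋ = 210
B: ⌊(171+149)/2⌋ = 160
= RGB(212, 210, 160)


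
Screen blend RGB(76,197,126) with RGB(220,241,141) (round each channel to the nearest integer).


Screen: C = 255 - (255-A)×(255-B)/255, rounded to nearest integer
R: 255 - (255-76)×(255-220)/255 = 255 - 6265/255 ≈ 255 - 24.569 = 230.431 → 230
G: 255 - (255-197)×(255-241)/255 = 255 - 812/255 ≈ 255 - 3.184 = 251.816 → 252
B: 255 - (255-126)×(255-141)/255 = 255 - 14706/255 ≈ 255 - 57.671 = 197.329 → 197
= RGB(230, 252, 197)


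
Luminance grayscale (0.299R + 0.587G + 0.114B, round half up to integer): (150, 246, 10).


Gray = 0.299×R + 0.587×G + 0.114×B
Gray = 0.299×150 + 0.587×246 + 0.114×10
Gray = 44.850 + 144.402 + 1.140
Gray = 190.392 → round half up → 190
Gray = 190


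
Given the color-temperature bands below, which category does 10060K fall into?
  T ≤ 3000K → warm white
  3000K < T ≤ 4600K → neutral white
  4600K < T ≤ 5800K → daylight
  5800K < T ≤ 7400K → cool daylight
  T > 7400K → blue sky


Temperature: 10060K
10060K > 7400K → blue sky
Classification: blue sky


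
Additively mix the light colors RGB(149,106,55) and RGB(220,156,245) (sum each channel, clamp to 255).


Additive: each channel = min(255, C₁+C₂)
R: 149+220 = 369 → 255
G: 106+156 = 262 → 255
B: 55+245 = 300 → 255
= RGB(255, 255, 255)


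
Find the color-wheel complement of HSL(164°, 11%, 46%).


Complement = opposite side of color wheel = hue + 180°
H' = (164 + 180) mod 360 = 344°
S and L unchanged.
= HSL(344°, 11%, 46%)


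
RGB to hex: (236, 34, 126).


R = 236 → EC (hex)
G = 34 → 22 (hex)
B = 126 → 7E (hex)
Hex = #EC227E


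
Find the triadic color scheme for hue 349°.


Triadic: equally spaced at 120° intervals
H1 = 349°
H2 = (349 + 120) mod 360 = 109°
H3 = (349 + 240) mod 360 = 229°
Triadic = 349°, 109°, 229°


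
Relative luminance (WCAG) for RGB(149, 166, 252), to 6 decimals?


Linearize each channel (sRGB transfer function): c = v/255; c_lin = c/12.92 if c ≤ 0.04045, else ((c+0.055)/1.055)^2.4
  R: 149/255 ≈ 0.584314 > 0.04045 → ((0.584314+0.055)/1.055)^2.4 ≈ 0.300544
  G: 166/255 ≈ 0.650980 > 0.04045 → ((0.650980+0.055)/1.055)^2.4 ≈ 0.381326
  B: 252/255 ≈ 0.988235 > 0.04045 → ((0.988235+0.055)/1.055)^2.4 ≈ 0.973445
R_lin = 0.300544, G_lin = 0.381326, B_lin = 0.973445
L = 0.2126×R + 0.7152×G + 0.0722×B
L = 0.2126×0.300544 + 0.7152×0.381326 + 0.0722×0.973445
L ≈ 0.406903


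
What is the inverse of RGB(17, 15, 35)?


Invert: (255-R, 255-G, 255-B)
R: 255-17 = 238
G: 255-15 = 240
B: 255-35 = 220
= RGB(238, 240, 220)


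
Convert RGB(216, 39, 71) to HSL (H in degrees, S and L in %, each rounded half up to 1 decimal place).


Normalize: R'=216/255≈0.8471, G'=39/255≈0.1529, B'=71/255≈0.2784
Max=216/255, Min=39/255, Δ=Max-Min=177/255
L = (Max+Min)/2 = (216+39)/510 = 255/510 = 0.5 → L = 50.0%
L ≤ 0.5 → S = Δ/(Max+Min) = 177/(216+39) = 177/255 = 0.69411… → S = 69.4%
(the 1/255 factors cancel in S and H, so raw channel differences can be used)
Max is R' → H = 60 × (((G-B)/Δ) mod 6) = 60 × (((39-71)/177) mod 6)
  (-32)/177 = -0.1807…; negative, so add 6 → 5.8192…
  H = 60 × 5.8192… = 349.152…° → H = 349.2°
= HSL(349.2°, 69.4%, 50.0%)


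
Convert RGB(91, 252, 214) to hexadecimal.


R = 91 → 5B (hex)
G = 252 → FC (hex)
B = 214 → D6 (hex)
Hex = #5BFCD6


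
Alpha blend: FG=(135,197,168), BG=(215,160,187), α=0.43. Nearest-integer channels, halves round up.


C = α×F + (1-α)×B, with 1-α = 0.57
R: 0.43×135 + 0.57×215 = 58.05 + 122.55 = 180.60 → 181
G: 0.43×197 + 0.57×160 = 84.71 + 91.20 = 175.91 → 176
B: 0.43×168 + 0.57×187 = 72.24 + 106.59 = 178.83 → 179
= RGB(181, 176, 179)


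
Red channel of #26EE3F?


Color: #26EE3F
R = 26 = 38
G = EE = 238
B = 3F = 63
Red = 38


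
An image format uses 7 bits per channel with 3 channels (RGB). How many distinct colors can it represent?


Total bits = 7 bits/channel × 3 channels = 21 bits
Distinct colors = 2^21
= 2,097,152 colors


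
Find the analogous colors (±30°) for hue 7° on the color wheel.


Base hue: 7°
Left analog: (7 - 30) mod 360 = 337°
Right analog: (7 + 30) mod 360 = 37°
Analogous hues = 337° and 37°


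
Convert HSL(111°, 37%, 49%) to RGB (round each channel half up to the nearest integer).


H=111°, S=0.37, L=0.49
C = (1-|2L-1|)×S = (1-|-0.02|)×0.37 = 0.3626
H' = H/60 = 111/60 ≈ 1.8500; X = C×(1-|H' mod 2 - 1|) = 0.05439
m = L - C/2 = 0.49 - 0.1813 = 0.3087
Sector ⌊H'⌋ = 1 → (R',G',B') = (0.05439, 0.3626, 0.0)
RGB = ((R'+m)×255, (G'+m)×255, (B'+m)×255) = (92.58795, 171.1815, 78.7185)
Round half up → RGB(93, 171, 79)


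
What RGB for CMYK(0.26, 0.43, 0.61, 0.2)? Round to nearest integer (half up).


R = 255 × (1-C) × (1-K) = 255 × 0.74 × 0.80 = 150.96 → 151
G = 255 × (1-M) × (1-K) = 255 × 0.57 × 0.80 = 116.28 → 116
B = 255 × (1-Y) × (1-K) = 255 × 0.39 × 0.80 = 79.56 → 80
= RGB(151, 116, 80)


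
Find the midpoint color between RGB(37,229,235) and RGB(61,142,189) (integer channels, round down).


Midpoint: each channel = ⌊(C₁+C₂)/2⌋
R: ⌊(37+61)/2⌋ = 49
G: ⌊(229+142)/2⌋ = 185
B: ⌊(235+189)/2⌋ = 212
= RGB(49, 185, 212)


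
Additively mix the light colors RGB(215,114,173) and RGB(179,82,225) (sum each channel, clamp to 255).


Additive: each channel = min(255, C₁+C₂)
R: 215+179 = 394 → 255
G: 114+82 = 196 → 196
B: 173+225 = 398 → 255
= RGB(255, 196, 255)


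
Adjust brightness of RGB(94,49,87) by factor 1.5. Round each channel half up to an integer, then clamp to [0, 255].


Multiply each channel by 1.5, round half up, clamp to [0, 255]
R: 94×1.5 = 141
G: 49×1.5 = 73.5 → round → 74
B: 87×1.5 = 130.5 → round → 131
= RGB(141, 74, 131)


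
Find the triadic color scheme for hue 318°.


Triadic: equally spaced at 120° intervals
H1 = 318°
H2 = (318 + 120) mod 360 = 78°
H3 = (318 + 240) mod 360 = 198°
Triadic = 318°, 78°, 198°


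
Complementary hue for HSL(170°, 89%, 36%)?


Complement = opposite side of color wheel = hue + 180°
H' = (170 + 180) mod 360 = 350°
S and L unchanged.
= HSL(350°, 89%, 36%)


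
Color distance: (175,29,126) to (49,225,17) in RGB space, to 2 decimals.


d = √[(R₁-R₂)² + (G₁-G₂)² + (B₁-B₂)²]
d = √[(175-49)² + (29-225)² + (126-17)²]
d = √[15876 + 38416 + 11881]
d = √66173
d ≈ 257.24


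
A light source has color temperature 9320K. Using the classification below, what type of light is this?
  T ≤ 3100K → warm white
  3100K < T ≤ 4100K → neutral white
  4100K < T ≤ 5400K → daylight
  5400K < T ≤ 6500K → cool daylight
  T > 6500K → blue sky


Temperature: 9320K
9320K > 6500K → blue sky
Classification: blue sky


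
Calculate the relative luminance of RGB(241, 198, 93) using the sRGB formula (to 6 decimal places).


Linearize each channel (sRGB transfer function): c = v/255; c_lin = c/12.92 if c ≤ 0.04045, else ((c+0.055)/1.055)^2.4
  R: 241/255 ≈ 0.945098 > 0.04045 → ((0.945098+0.055)/1.055)^2.4 ≈ 0.879622
  G: 198/255 ≈ 0.776471 > 0.04045 → ((0.776471+0.055)/1.055)^2.4 ≈ 0.564712
  B: 93/255 ≈ 0.364706 > 0.04045 → ((0.364706+0.055)/1.055)^2.4 ≈ 0.109462
R_lin = 0.879622, G_lin = 0.564712, B_lin = 0.109462
L = 0.2126×R + 0.7152×G + 0.0722×B
L = 0.2126×0.879622 + 0.7152×0.564712 + 0.0722×0.109462
L ≈ 0.598793


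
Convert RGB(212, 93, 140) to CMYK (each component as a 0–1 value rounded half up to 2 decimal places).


R'=212/255≈0.8314, G'=93/255≈0.3647, B'=140/255≈0.5490
K = 1 - max(R',G',B') = 1 - 212/255 = 43/255 = 0.16862… → 0.17
(1-R'-K)/(1-K) simplifies to (max-R)/max with max = 212:
C = (212-212)/212 = 0/212 = 0 → 0.00
M = (212-93)/212 = 119/212 = 0.56132… → 0.56
Y = (212-140)/212 = 72/212 = 0.33962… → 0.34
= CMYK(0.00, 0.56, 0.34, 0.17)


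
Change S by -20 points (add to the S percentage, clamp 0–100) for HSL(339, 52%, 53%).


Original S = 52%
Adjustment = -20 percentage points
New S = 52 + (-20) = 32
Clamp to [0, 100] → 32
= HSL(339°, 32%, 53%)


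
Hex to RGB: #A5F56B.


A5 → 165 (R)
F5 → 245 (G)
6B → 107 (B)
= RGB(165, 245, 107)


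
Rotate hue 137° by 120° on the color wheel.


New hue = (H + rotation) mod 360
New hue = (137 + 120) mod 360
= 257 mod 360
= 257°


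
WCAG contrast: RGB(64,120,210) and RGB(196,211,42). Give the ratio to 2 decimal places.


Linearize each sRGB channel c=v/255: c/12.92 if c ≤ 0.04045 else ((c+0.055)/1.055)^2.4
L = 0.2126×R_lin + 0.7152×G_lin + 0.0722×B_lin
Color 1 (64,120,210):
  R=64: 64/255≈0.2510 > 0.04045 → ((0.2510+0.055)/1.055)^2.4 ≈ 0.05127
  G=120: 120/255≈0.4706 > 0.04045 → ((0.4706+0.055)/1.055)^2.4 ≈ 0.18782
  B=210: 210/255≈0.8235 > 0.04045 → ((0.8235+0.055)/1.055)^2.4 ≈ 0.64448
  L1 = 0.2126×0.05127 + 0.7152×0.18782 + 0.0722×0.64448 ≈ 0.19176
Color 2 (196,211,42):
  R=196: 196/255≈0.7686 > 0.04045 → ((0.7686+0.055)/1.055)^2.4 ≈ 0.55201
  G=211: 211/255≈0.8275 > 0.04045 → ((0.8275+0.055)/1.055)^2.4 ≈ 0.65141
  B=42: 42/255≈0.1647 > 0.04045 → ((0.1647+0.055)/1.055)^2.4 ≈ 0.02315
  L2 = 0.2126×0.55201 + 0.7152×0.65141 + 0.0722×0.02315 ≈ 0.58491
Lighter = 0.58491, Darker = 0.19176
Ratio = (L_lighter + 0.05) / (L_darker + 0.05)
Ratio = (0.58491 + 0.05) / (0.19176 + 0.05) = 0.63491 / 0.24176 ≈ 2.6262
Ratio ≈ 2.63:1
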